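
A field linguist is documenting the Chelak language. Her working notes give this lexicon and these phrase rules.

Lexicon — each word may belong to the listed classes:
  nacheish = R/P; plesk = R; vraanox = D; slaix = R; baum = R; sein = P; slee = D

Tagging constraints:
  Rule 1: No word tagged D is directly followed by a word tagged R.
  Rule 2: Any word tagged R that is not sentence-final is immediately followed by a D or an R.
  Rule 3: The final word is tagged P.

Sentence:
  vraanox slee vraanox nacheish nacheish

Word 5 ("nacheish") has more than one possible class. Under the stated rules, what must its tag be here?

Candidates per position — 1:vraanox {D}; 2:slee {D}; 3:vraanox {D}; 4:nacheish {R,P}; 5:nacheish {R,P}.
Position 4: tagging it R would leave rule 1 unsatisfiable, so it must be P.
Position 5: tagging it R would leave rule 3 unsatisfiable, so it must be P.
The unique satisfying tagging is: D D D P P.
Rule-by-rule: rule 1 ok; rule 2 ok; rule 3 ok.

P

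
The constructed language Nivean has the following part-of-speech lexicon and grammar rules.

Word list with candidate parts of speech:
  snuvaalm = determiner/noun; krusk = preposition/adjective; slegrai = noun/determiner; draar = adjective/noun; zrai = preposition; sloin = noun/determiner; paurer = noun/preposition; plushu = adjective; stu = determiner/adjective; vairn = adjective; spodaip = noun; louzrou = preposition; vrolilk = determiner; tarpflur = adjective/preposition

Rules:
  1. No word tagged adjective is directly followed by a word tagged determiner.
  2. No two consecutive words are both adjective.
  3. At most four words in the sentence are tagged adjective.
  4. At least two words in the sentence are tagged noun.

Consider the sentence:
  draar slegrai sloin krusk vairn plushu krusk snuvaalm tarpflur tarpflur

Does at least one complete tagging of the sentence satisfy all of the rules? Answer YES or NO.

Candidates per position — 1:draar {adjective,noun}; 2:slegrai {noun,determiner}; 3:sloin {noun,determiner}; 4:krusk {preposition,adjective}; 5:vairn {adjective}; 6:plushu {adjective}; 7:krusk {preposition,adjective}; 8:snuvaalm {determiner,noun}; 9:tarpflur {adjective,preposition}; 10:tarpflur {adjective,preposition}.
Rule 2 cannot be satisfied by any choice of tags from the lexicon.
So there is no consistent tagging.

NO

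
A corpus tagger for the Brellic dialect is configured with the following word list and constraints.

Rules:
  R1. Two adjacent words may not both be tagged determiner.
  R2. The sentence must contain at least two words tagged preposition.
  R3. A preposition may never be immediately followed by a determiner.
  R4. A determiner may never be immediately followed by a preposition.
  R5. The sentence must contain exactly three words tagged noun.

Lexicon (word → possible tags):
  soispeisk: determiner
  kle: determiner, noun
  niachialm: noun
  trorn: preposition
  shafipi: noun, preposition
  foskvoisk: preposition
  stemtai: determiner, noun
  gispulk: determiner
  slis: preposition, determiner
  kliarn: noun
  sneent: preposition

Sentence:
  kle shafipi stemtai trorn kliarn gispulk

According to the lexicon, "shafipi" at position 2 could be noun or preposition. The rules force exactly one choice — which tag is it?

preposition

Candidates per position — 1:kle {determiner,noun}; 2:shafipi {noun,preposition}; 3:stemtai {determiner,noun}; 4:trorn {preposition}; 5:kliarn {noun}; 6:gispulk {determiner}.
If word 2 were noun, no tagging could satisfy rule 2; so word 2 is preposition.
If word 3 were determiner, no tagging could satisfy rule 3; so word 3 is noun.
If word 1 were determiner, no tagging could satisfy rule 4; so word 1 is noun.
So the tagging must be: noun preposition noun preposition noun determiner.
Rule-by-rule: rule 1 satisfied; rule 2 satisfied; rule 3 satisfied; rule 4 satisfied; rule 5 satisfied.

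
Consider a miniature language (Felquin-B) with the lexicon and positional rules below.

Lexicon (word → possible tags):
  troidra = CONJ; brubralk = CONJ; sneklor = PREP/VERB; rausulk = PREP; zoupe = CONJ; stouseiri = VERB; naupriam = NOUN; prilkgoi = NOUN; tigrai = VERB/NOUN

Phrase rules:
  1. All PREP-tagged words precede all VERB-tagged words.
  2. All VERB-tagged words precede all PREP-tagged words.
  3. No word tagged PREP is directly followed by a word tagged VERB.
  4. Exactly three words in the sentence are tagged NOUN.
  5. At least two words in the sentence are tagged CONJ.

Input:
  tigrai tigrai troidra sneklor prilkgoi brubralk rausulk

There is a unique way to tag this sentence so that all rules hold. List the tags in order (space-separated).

NOUN NOUN CONJ PREP NOUN CONJ PREP

Candidates per position — 1:tigrai {VERB,NOUN}; 2:tigrai {VERB,NOUN}; 3:troidra {CONJ}; 4:sneklor {PREP,VERB}; 5:prilkgoi {NOUN}; 6:brubralk {CONJ}; 7:rausulk {PREP}.
Position 1: VERB is ruled out by rule 1; that leaves NOUN.
Position 2: VERB is ruled out by rule 1; that leaves NOUN.
Position 4: VERB is ruled out by rule 1; that leaves PREP.
So the tagging must be: NOUN NOUN CONJ PREP NOUN CONJ PREP.
Checking: rule 1 ✓; rule 2 ✓; rule 3 ✓; rule 4 ✓; rule 5 ✓.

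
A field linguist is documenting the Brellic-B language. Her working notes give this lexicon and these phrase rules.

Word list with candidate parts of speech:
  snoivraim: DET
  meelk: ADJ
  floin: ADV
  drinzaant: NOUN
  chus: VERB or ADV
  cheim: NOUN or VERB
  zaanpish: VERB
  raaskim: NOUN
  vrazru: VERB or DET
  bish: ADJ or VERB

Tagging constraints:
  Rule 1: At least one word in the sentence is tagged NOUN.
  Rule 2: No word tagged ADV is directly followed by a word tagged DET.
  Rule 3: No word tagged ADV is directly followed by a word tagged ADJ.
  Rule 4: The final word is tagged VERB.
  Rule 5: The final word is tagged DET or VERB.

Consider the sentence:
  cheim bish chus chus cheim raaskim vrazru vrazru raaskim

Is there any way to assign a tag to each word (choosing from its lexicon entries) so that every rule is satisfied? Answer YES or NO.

NO

Candidates per position — 1:cheim {NOUN,VERB}; 2:bish {ADJ,VERB}; 3:chus {VERB,ADV}; 4:chus {VERB,ADV}; 5:cheim {NOUN,VERB}; 6:raaskim {NOUN}; 7:vrazru {VERB,DET}; 8:vrazru {VERB,DET}; 9:raaskim {NOUN}.
Rule 4 cannot be satisfied by any choice of tags from the lexicon.
So there is no consistent tagging.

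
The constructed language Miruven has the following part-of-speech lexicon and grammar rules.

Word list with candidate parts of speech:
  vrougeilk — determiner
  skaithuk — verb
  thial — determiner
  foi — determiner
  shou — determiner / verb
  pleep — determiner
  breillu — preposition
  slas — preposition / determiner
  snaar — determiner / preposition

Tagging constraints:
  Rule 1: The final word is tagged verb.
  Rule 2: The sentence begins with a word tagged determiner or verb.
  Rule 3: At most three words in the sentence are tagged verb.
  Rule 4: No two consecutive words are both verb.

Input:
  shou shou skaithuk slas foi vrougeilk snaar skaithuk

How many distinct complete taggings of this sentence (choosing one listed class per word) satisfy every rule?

Candidates per position — 1:shou {determiner,verb}; 2:shou {determiner,verb}; 3:skaithuk {verb}; 4:slas {preposition,determiner}; 5:foi {determiner}; 6:vrougeilk {determiner}; 7:snaar {determiner,preposition}; 8:skaithuk {verb}.
There are 16 candidate sequences in total.
Checking each against the rules leaves 8 sequences.
Count = 8.

8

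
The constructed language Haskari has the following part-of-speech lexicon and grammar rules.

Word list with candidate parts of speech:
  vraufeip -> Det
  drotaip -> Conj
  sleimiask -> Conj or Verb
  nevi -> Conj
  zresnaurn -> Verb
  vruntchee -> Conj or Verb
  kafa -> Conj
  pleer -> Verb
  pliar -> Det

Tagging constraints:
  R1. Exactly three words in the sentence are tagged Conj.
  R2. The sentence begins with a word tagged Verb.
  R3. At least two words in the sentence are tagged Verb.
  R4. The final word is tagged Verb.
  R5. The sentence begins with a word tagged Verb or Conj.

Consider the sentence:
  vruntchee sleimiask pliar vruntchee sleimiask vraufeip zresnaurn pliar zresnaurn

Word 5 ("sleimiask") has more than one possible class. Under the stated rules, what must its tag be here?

Candidates per position — 1:vruntchee {Conj,Verb}; 2:sleimiask {Conj,Verb}; 3:pliar {Det}; 4:vruntchee {Conj,Verb}; 5:sleimiask {Conj,Verb}; 6:vraufeip {Det}; 7:zresnaurn {Verb}; 8:pliar {Det}; 9:zresnaurn {Verb}.
Position 1: tagging it Conj would leave rule 2 unsatisfiable, so it must be Verb.
Position 2: tagging it Verb would leave rule 1 unsatisfiable, so it must be Conj.
Position 4: tagging it Verb would leave rule 1 unsatisfiable, so it must be Conj.
Position 5: tagging it Verb would leave rule 1 unsatisfiable, so it must be Conj.
The unique satisfying tagging is: Verb Conj Det Conj Conj Det Verb Det Verb.
Checking: rule 1 ok; rule 2 ok; rule 3 ok; rule 4 ok; rule 5 ok.

Conj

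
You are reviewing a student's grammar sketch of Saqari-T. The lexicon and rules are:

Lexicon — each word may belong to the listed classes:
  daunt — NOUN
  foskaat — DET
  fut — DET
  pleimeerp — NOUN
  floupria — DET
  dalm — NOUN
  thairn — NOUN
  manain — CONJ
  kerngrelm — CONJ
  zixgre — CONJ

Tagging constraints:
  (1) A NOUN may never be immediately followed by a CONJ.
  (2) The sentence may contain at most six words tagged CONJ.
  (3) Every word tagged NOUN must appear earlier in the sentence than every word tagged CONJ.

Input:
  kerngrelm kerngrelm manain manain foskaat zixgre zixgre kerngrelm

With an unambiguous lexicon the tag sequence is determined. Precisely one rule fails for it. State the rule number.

Fixed tagging: CONJ CONJ CONJ CONJ DET CONJ CONJ CONJ.
Rule check: R1 holds, R2 violated, R3 holds.
Only rule 2 fails.

2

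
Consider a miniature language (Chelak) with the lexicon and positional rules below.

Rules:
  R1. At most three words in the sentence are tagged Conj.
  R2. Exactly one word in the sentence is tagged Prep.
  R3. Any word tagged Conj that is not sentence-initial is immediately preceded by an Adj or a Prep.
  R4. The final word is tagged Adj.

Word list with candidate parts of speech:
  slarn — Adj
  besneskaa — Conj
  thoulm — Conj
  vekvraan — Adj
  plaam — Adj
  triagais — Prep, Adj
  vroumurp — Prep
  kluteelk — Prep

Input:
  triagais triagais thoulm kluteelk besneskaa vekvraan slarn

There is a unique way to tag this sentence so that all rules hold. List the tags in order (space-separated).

Adj Adj Conj Prep Conj Adj Adj

Candidates per position — 1:triagais {Prep,Adj}; 2:triagais {Prep,Adj}; 3:thoulm {Conj}; 4:kluteelk {Prep}; 5:besneskaa {Conj}; 6:vekvraan {Adj}; 7:slarn {Adj}.
Position 1: Prep is ruled out by rule 2; that leaves Adj.
Position 2: Prep is ruled out by rule 2; that leaves Adj.
So the tagging must be: Adj Adj Conj Prep Conj Adj Adj.
Rule-by-rule: rule 1 satisfied; rule 2 satisfied; rule 3 satisfied; rule 4 satisfied.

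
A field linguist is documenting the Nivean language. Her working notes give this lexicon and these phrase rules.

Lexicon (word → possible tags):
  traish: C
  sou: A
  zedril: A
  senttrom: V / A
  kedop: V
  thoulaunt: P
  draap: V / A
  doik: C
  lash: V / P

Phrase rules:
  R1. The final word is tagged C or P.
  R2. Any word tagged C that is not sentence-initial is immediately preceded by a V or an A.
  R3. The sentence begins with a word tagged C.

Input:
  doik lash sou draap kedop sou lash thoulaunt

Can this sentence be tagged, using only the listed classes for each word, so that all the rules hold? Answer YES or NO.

Candidates per position — 1:doik {C}; 2:lash {V,P}; 3:sou {A}; 4:draap {V,A}; 5:kedop {V}; 6:sou {A}; 7:lash {V,P}; 8:thoulaunt {P}.
One satisfying assignment: C P A V V A P P.
Verifying each rule — rule 1 ✓; rule 2 ✓; rule 3 ✓.

YES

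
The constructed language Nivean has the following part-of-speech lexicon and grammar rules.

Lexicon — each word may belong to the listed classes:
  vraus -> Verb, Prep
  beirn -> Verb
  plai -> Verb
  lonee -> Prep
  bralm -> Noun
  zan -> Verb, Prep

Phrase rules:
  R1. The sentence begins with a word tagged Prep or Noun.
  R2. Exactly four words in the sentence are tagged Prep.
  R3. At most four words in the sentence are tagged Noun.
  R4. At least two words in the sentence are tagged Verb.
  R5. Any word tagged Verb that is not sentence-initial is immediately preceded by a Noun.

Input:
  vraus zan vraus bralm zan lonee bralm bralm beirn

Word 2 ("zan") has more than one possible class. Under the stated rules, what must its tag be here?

Prep

Candidates per position — 1:vraus {Verb,Prep}; 2:zan {Verb,Prep}; 3:vraus {Verb,Prep}; 4:bralm {Noun}; 5:zan {Verb,Prep}; 6:lonee {Prep}; 7:bralm {Noun}; 8:bralm {Noun}; 9:beirn {Verb}.
Position 1: Verb is ruled out by rule 1; that leaves Prep.
Position 2: Verb is ruled out by rule 5; that leaves Prep.
Position 3: Verb is ruled out by rule 5; that leaves Prep.
Position 5: Prep is ruled out by rule 2; that leaves Verb.
The only consistent sequence is: Prep Prep Prep Noun Verb Prep Noun Noun Verb.
Check: rule 1 satisfied; rule 2 satisfied; rule 3 satisfied; rule 4 satisfied; rule 5 satisfied.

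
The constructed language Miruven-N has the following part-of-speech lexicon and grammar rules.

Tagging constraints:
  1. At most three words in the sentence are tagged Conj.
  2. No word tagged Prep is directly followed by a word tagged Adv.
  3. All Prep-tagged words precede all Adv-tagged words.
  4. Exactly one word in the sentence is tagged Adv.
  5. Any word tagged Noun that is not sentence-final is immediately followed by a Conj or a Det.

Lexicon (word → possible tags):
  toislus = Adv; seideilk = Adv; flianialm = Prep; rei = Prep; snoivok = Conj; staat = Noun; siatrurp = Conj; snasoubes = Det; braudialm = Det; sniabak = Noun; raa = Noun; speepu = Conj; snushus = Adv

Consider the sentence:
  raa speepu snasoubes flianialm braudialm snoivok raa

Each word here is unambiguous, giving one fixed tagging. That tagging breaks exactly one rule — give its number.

4

Fixed tagging: Noun Conj Det Prep Det Conj Noun.
Rule check: R1 holds, R2 holds, R3 holds, R4 violated, R5 holds.
Only rule 4 fails.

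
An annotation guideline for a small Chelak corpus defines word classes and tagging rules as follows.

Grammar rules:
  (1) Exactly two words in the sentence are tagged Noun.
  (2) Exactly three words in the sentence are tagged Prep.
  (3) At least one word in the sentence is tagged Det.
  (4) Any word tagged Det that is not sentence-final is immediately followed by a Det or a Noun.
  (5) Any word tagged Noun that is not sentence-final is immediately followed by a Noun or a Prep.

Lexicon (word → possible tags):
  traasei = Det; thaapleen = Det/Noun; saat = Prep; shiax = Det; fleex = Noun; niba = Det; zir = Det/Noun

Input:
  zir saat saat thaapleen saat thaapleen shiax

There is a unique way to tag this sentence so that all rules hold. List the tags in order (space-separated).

Candidates per position — 1:zir {Det,Noun}; 2:saat {Prep}; 3:saat {Prep}; 4:thaapleen {Det,Noun}; 5:saat {Prep}; 6:thaapleen {Det,Noun}; 7:shiax {Det}.
Position 1: tagging it Det would leave rule 4 unsatisfiable, so it must be Noun.
Position 4: tagging it Det would leave rule 4 unsatisfiable, so it must be Noun.
Position 6: tagging it Noun would leave rule 1 unsatisfiable, so it must be Det.
So the tagging must be: Noun Prep Prep Noun Prep Det Det.
Verifying each rule — rule 1 ✓; rule 2 ✓; rule 3 ✓; rule 4 ✓; rule 5 ✓.

Noun Prep Prep Noun Prep Det Det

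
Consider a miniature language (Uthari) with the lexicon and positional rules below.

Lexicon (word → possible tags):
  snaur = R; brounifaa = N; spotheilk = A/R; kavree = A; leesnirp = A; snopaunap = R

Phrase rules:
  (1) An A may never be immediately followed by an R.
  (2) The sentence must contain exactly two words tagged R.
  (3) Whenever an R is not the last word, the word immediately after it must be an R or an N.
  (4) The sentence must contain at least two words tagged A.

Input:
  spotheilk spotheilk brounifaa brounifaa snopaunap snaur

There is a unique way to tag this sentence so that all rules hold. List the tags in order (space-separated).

Candidates per position — 1:spotheilk {A,R}; 2:spotheilk {A,R}; 3:brounifaa {N}; 4:brounifaa {N}; 5:snopaunap {R}; 6:snaur {R}.
Position 1: tagging it R would leave rule 2 unsatisfiable, so it must be A.
Position 2: tagging it R would leave rule 1 unsatisfiable, so it must be A.
So the tagging must be: A A N N R R.
Rule-by-rule: rule 1 satisfied; rule 2 satisfied; rule 3 satisfied; rule 4 satisfied.

A A N N R R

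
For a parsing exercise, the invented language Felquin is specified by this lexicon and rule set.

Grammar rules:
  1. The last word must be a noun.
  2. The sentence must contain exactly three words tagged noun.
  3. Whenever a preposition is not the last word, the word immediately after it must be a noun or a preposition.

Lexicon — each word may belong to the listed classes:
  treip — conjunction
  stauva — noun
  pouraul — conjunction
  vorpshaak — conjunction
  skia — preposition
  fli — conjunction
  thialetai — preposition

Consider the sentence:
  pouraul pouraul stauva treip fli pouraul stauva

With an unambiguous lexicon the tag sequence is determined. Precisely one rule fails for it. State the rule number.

Fixed tagging: conjunction conjunction noun conjunction conjunction conjunction noun.
Checking each rule: R1 ok, R2 fails, R3 ok.
Only rule 2 fails.

2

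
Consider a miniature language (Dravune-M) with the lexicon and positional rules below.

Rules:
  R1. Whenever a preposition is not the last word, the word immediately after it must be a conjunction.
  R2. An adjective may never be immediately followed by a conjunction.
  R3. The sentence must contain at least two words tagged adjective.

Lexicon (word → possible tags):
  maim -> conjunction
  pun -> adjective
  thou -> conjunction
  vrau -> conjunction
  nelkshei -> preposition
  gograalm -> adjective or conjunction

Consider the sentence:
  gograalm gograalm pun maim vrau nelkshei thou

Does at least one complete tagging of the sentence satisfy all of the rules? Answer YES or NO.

Candidates per position — 1:gograalm {adjective,conjunction}; 2:gograalm {adjective,conjunction}; 3:pun {adjective}; 4:maim {conjunction}; 5:vrau {conjunction}; 6:nelkshei {preposition}; 7:thou {conjunction}.
Rule 2 cannot be satisfied by any choice of tags from the lexicon.
So there is no consistent tagging.

NO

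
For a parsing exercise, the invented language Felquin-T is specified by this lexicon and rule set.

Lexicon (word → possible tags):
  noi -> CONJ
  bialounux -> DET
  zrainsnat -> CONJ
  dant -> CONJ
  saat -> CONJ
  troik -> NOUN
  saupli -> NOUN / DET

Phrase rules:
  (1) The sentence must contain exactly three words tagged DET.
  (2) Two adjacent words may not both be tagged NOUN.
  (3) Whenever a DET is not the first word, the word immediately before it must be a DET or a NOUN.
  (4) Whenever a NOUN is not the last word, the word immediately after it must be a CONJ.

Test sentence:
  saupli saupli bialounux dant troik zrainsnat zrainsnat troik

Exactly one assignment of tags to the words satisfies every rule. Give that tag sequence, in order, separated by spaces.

DET DET DET CONJ NOUN CONJ CONJ NOUN

Candidates per position — 1:saupli {NOUN,DET}; 2:saupli {NOUN,DET}; 3:bialounux {DET}; 4:dant {CONJ}; 5:troik {NOUN}; 6:zrainsnat {CONJ}; 7:zrainsnat {CONJ}; 8:troik {NOUN}.
Position 1: tagging it NOUN would leave rule 1 unsatisfiable, so it must be DET.
Position 2: tagging it NOUN would leave rule 1 unsatisfiable, so it must be DET.
That leaves exactly one tagging: DET DET DET CONJ NOUN CONJ CONJ NOUN.
Checking: rule 1 ✓; rule 2 ✓; rule 3 ✓; rule 4 ✓.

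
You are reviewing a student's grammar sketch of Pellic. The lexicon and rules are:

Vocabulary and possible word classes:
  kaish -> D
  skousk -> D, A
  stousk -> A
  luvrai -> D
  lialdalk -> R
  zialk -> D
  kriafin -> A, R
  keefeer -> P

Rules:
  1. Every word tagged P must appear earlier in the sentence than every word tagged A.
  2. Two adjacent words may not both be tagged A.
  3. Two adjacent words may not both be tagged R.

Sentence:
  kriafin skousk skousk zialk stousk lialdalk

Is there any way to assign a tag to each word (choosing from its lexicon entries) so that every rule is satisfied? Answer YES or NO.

Candidates per position — 1:kriafin {A,R}; 2:skousk {D,A}; 3:skousk {D,A}; 4:zialk {D}; 5:stousk {A}; 6:lialdalk {R}.
One satisfying assignment: R D A D A R.
Verifying each rule — rule 1 holds; rule 2 holds; rule 3 holds.

YES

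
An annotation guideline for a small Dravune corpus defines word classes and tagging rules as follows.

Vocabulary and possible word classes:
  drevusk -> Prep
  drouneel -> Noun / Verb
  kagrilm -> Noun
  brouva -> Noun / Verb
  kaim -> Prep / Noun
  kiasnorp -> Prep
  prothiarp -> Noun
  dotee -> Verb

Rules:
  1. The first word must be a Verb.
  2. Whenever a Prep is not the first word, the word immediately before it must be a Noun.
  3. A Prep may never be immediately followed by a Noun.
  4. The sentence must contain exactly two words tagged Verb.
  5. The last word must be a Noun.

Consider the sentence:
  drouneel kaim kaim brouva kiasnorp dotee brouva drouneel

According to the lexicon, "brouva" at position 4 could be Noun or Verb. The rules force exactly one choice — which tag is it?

Candidates per position — 1:drouneel {Noun,Verb}; 2:kaim {Prep,Noun}; 3:kaim {Prep,Noun}; 4:brouva {Noun,Verb}; 5:kiasnorp {Prep}; 6:dotee {Verb}; 7:brouva {Noun,Verb}; 8:drouneel {Noun,Verb}.
If word 1 were Noun, no tagging could satisfy rule 1; so word 1 is Verb.
If word 2 were Prep, no tagging could satisfy rule 2; so word 2 is Noun.
If word 4 were Verb, no tagging could satisfy rule 2; so word 4 is Noun.
If word 7 were Verb, no tagging could satisfy rule 4; so word 7 is Noun.
If word 8 were Verb, no tagging could satisfy rule 4; so word 8 is Noun.
If word 3 were Prep, no tagging could satisfy rule 3; so word 3 is Noun.
That leaves exactly one tagging: Verb Noun Noun Noun Prep Verb Noun Noun.
Checking: rule 1 ok; rule 2 ok; rule 3 ok; rule 4 ok; rule 5 ok.

Noun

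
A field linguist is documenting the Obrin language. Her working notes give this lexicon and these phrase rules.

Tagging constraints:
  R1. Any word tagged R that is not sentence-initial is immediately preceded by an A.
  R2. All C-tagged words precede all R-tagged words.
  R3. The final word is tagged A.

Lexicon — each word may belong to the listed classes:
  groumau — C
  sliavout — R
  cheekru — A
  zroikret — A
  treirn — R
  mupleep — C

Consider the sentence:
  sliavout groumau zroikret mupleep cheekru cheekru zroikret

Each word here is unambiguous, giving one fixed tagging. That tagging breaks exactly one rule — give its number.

Fixed tagging: R C A C A A A.
Checking each rule: R1 pass, R2 fail, R3 pass.
Only rule 2 fails.

2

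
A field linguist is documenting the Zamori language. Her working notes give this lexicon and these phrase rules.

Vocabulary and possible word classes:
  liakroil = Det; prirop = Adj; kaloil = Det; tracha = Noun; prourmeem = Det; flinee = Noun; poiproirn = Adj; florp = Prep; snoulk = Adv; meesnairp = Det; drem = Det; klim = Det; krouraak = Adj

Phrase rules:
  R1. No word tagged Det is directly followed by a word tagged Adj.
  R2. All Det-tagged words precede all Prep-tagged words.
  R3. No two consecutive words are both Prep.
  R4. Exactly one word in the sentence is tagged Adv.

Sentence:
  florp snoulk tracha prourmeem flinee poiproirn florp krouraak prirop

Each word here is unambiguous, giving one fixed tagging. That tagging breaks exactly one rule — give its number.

2

Fixed tagging: Prep Adv Noun Det Noun Adj Prep Adj Adj.
Applying the rules: R1 ok, R2 fails, R3 ok, R4 ok.
Only rule 2 fails.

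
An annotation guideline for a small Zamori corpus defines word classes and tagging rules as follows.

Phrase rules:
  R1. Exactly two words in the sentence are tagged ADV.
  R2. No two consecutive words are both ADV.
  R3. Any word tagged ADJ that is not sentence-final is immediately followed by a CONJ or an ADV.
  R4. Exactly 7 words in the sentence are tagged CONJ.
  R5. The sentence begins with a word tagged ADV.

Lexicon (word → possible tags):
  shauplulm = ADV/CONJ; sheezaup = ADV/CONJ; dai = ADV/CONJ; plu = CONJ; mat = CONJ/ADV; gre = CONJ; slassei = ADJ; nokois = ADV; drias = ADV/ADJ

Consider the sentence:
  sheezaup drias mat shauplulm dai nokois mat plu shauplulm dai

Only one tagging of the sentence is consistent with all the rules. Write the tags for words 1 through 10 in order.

Candidates per position — 1:sheezaup {ADV,CONJ}; 2:drias {ADV,ADJ}; 3:mat {CONJ,ADV}; 4:shauplulm {ADV,CONJ}; 5:dai {ADV,CONJ}; 6:nokois {ADV}; 7:mat {CONJ,ADV}; 8:plu {CONJ}; 9:shauplulm {ADV,CONJ}; 10:dai {ADV,CONJ}.
At position 1, choosing CONJ makes rule 5 impossible to satisfy; hence ADV.
At position 2, choosing ADV makes rule 1 impossible to satisfy; hence ADJ.
At position 3, choosing ADV makes rule 1 impossible to satisfy; hence CONJ.
At position 4, choosing ADV makes rule 1 impossible to satisfy; hence CONJ.
At position 5, choosing ADV makes rule 1 impossible to satisfy; hence CONJ.
At position 7, choosing ADV makes rule 1 impossible to satisfy; hence CONJ.
At position 9, choosing ADV makes rule 1 impossible to satisfy; hence CONJ.
At position 10, choosing ADV makes rule 1 impossible to satisfy; hence CONJ.
That leaves exactly one tagging: ADV ADJ CONJ CONJ CONJ ADV CONJ CONJ CONJ CONJ.
Rule-by-rule: rule 1 satisfied; rule 2 satisfied; rule 3 satisfied; rule 4 satisfied; rule 5 satisfied.

ADV ADJ CONJ CONJ CONJ ADV CONJ CONJ CONJ CONJ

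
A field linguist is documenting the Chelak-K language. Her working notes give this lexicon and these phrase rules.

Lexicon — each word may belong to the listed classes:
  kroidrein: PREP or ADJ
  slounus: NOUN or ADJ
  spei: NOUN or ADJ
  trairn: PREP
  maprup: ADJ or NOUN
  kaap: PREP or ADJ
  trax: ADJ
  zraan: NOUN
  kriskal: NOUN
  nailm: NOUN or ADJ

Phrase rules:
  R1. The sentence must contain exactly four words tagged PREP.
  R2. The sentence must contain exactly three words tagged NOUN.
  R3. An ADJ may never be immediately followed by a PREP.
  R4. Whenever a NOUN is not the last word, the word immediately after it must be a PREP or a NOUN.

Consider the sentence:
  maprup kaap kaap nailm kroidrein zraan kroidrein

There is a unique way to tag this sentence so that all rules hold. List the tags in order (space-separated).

NOUN PREP PREP NOUN PREP NOUN PREP

Candidates per position — 1:maprup {ADJ,NOUN}; 2:kaap {PREP,ADJ}; 3:kaap {PREP,ADJ}; 4:nailm {NOUN,ADJ}; 5:kroidrein {PREP,ADJ}; 6:zraan {NOUN}; 7:kroidrein {PREP,ADJ}.
If word 1 were ADJ, no tagging could satisfy rule 2; so word 1 is NOUN.
If word 2 were ADJ, no tagging could satisfy rule 1; so word 2 is PREP.
If word 3 were ADJ, no tagging could satisfy rule 1; so word 3 is PREP.
If word 4 were ADJ, no tagging could satisfy rule 2; so word 4 is NOUN.
If word 5 were ADJ, no tagging could satisfy rule 1; so word 5 is PREP.
If word 7 were ADJ, no tagging could satisfy rule 1; so word 7 is PREP.
That leaves exactly one tagging: NOUN PREP PREP NOUN PREP NOUN PREP.
Check: rule 1 satisfied; rule 2 satisfied; rule 3 satisfied; rule 4 satisfied.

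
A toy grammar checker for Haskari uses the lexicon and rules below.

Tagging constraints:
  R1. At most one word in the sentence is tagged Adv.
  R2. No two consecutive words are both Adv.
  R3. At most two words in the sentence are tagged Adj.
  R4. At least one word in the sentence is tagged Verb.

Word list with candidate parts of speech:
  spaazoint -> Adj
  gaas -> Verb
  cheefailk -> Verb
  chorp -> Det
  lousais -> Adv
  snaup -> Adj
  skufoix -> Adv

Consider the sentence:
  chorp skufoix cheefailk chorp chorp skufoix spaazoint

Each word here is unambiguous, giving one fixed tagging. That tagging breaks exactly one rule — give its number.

Fixed tagging: Det Adv Verb Det Det Adv Adj.
Applying the rules: R1 fails, R2 ok, R3 ok, R4 ok.
Only rule 1 fails.

1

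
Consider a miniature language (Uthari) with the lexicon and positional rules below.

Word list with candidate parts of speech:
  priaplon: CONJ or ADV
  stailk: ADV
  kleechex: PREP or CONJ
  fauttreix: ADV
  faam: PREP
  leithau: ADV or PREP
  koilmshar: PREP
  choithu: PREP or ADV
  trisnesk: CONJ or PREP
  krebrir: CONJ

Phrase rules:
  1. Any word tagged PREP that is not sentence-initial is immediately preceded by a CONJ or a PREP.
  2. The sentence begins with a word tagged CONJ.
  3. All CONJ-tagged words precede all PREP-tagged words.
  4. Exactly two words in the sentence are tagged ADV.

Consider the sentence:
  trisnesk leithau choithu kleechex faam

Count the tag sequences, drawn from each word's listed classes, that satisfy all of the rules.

Candidates per position — 1:trisnesk {CONJ,PREP}; 2:leithau {ADV,PREP}; 3:choithu {PREP,ADV}; 4:kleechex {PREP,CONJ}; 5:faam {PREP}.
There are 16 candidate sequences in total.
The sequences that satisfy every rule: CONJ ADV ADV CONJ PREP.
Count = 1.

1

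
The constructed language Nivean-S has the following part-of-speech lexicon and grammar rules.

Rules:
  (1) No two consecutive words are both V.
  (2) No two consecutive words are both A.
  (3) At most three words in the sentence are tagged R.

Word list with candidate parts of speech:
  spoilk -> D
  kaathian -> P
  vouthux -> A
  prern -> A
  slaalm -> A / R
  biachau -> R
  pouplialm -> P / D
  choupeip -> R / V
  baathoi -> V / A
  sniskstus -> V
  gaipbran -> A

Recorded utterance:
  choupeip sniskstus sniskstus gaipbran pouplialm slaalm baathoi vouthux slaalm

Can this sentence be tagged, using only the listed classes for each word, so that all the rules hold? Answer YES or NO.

NO

Candidates per position — 1:choupeip {R,V}; 2:sniskstus {V}; 3:sniskstus {V}; 4:gaipbran {A}; 5:pouplialm {P,D}; 6:slaalm {A,R}; 7:baathoi {V,A}; 8:vouthux {A}; 9:slaalm {A,R}.
Rule 1 cannot be satisfied by any choice of tags from the lexicon.
So there is no consistent tagging.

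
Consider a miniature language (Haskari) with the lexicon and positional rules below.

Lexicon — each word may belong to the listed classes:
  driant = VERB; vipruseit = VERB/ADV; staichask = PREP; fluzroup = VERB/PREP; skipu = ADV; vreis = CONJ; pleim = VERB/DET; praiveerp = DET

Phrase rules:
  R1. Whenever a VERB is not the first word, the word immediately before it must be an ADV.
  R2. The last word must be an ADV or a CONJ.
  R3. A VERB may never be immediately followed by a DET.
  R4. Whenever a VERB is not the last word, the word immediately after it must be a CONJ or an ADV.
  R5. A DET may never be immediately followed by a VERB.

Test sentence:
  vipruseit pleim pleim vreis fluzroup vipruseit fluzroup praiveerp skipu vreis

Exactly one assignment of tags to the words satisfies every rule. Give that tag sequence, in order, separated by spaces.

ADV DET DET CONJ PREP ADV PREP DET ADV CONJ

Candidates per position — 1:vipruseit {VERB,ADV}; 2:pleim {VERB,DET}; 3:pleim {VERB,DET}; 4:vreis {CONJ}; 5:fluzroup {VERB,PREP}; 6:vipruseit {VERB,ADV}; 7:fluzroup {VERB,PREP}; 8:praiveerp {DET}; 9:skipu {ADV}; 10:vreis {CONJ}.
Position 1: tagging it VERB would leave rule 4 unsatisfiable, so it must be ADV.
Position 2: tagging it VERB would leave rule 4 unsatisfiable, so it must be DET.
Position 3: tagging it VERB would leave rule 1 unsatisfiable, so it must be DET.
Position 5: tagging it VERB would leave rule 1 unsatisfiable, so it must be PREP.
Position 6: tagging it VERB would leave rule 1 unsatisfiable, so it must be ADV.
Position 7: tagging it VERB would leave rule 3 unsatisfiable, so it must be PREP.
So the tagging must be: ADV DET DET CONJ PREP ADV PREP DET ADV CONJ.
Checking: rule 1 satisfied; rule 2 satisfied; rule 3 satisfied; rule 4 satisfied; rule 5 satisfied.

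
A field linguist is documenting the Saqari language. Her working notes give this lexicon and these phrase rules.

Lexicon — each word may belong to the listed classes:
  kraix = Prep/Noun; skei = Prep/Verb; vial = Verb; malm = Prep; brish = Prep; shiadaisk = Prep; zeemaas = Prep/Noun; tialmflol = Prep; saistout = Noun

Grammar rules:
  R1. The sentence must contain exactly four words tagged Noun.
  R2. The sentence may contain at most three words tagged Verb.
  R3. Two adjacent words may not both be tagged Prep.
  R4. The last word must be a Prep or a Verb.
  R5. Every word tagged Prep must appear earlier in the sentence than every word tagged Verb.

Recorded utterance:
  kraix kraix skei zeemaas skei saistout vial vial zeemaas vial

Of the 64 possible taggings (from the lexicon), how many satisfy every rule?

1

Candidates per position — 1:kraix {Prep,Noun}; 2:kraix {Prep,Noun}; 3:skei {Prep,Verb}; 4:zeemaas {Prep,Noun}; 5:skei {Prep,Verb}; 6:saistout {Noun}; 7:vial {Verb}; 8:vial {Verb}; 9:zeemaas {Prep,Noun}; 10:vial {Verb}.
There are 64 candidate sequences in total.
The sequences that satisfy every rule: Prep Noun Prep Noun Prep Noun Verb Verb Noun Verb.
Count = 1.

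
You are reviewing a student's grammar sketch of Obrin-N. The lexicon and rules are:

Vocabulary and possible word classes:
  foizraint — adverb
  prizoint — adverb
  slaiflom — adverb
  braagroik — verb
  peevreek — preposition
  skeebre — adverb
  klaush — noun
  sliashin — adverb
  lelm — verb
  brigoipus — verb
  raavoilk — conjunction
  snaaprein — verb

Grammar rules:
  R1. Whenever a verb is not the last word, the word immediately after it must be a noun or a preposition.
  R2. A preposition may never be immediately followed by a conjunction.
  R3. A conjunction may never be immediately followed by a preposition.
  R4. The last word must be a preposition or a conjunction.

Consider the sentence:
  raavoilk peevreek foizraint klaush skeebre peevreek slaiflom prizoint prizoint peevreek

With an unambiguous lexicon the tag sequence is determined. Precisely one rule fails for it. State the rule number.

Fixed tagging: conjunction preposition adverb noun adverb preposition adverb adverb adverb preposition.
Applying the rules: R1 ok, R2 ok, R3 fails, R4 ok.
Only rule 3 fails.

3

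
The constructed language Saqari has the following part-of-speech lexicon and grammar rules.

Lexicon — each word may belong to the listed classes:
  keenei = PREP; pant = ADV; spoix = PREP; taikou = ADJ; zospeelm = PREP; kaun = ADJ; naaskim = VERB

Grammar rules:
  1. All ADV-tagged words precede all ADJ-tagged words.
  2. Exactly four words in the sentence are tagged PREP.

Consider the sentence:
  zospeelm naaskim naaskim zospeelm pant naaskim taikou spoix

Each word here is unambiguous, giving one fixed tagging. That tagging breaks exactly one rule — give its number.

Fixed tagging: PREP VERB VERB PREP ADV VERB ADJ PREP.
Applying the rules: R1 ✓, R2 ✗.
Only rule 2 fails.

2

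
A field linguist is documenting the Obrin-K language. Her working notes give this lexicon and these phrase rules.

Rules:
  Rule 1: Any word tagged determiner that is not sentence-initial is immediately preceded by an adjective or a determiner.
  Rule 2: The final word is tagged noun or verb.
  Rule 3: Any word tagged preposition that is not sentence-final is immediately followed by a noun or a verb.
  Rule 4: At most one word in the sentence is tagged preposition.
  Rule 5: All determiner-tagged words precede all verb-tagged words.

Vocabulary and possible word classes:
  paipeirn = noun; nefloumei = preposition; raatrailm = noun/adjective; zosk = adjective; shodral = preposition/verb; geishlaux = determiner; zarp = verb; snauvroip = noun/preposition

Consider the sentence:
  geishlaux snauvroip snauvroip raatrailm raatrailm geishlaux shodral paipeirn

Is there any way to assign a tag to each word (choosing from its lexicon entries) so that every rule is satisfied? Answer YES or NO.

YES

Candidates per position — 1:geishlaux {determiner}; 2:snauvroip {noun,preposition}; 3:snauvroip {noun,preposition}; 4:raatrailm {noun,adjective}; 5:raatrailm {noun,adjective}; 6:geishlaux {determiner}; 7:shodral {preposition,verb}; 8:paipeirn {noun}.
One satisfying assignment: determiner noun noun noun adjective determiner preposition noun.
Rule-by-rule: rule 1 ✓; rule 2 ✓; rule 3 ✓; rule 4 ✓; rule 5 ✓.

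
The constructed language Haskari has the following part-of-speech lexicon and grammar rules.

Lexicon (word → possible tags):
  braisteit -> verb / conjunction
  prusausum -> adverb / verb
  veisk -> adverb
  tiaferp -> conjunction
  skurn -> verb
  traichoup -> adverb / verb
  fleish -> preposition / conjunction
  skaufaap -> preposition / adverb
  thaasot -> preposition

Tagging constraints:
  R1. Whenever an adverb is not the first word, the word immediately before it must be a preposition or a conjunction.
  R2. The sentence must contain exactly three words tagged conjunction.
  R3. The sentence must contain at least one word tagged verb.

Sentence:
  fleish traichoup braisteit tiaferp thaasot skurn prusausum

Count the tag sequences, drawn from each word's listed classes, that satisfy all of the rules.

2

Candidates per position — 1:fleish {preposition,conjunction}; 2:traichoup {adverb,verb}; 3:braisteit {verb,conjunction}; 4:tiaferp {conjunction}; 5:thaasot {preposition}; 6:skurn {verb}; 7:prusausum {adverb,verb}.
There are 16 candidate sequences in total.
The sequences that satisfy every rule: conjunction adverb conjunction conjunction preposition verb verb; conjunction verb conjunction conjunction preposition verb verb.
Count = 2.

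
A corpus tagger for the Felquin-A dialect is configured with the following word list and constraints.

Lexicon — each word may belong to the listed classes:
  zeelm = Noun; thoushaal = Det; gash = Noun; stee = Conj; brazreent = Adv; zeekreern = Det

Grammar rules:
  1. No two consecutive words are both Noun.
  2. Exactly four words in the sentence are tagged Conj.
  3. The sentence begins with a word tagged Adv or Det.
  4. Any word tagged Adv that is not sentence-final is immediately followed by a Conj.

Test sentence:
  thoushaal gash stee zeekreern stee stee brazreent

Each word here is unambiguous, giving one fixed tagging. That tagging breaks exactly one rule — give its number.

Fixed tagging: Det Noun Conj Det Conj Conj Adv.
Applying the rules: R1 ✓, R2 ✗, R3 ✓, R4 ✓.
Only rule 2 fails.

2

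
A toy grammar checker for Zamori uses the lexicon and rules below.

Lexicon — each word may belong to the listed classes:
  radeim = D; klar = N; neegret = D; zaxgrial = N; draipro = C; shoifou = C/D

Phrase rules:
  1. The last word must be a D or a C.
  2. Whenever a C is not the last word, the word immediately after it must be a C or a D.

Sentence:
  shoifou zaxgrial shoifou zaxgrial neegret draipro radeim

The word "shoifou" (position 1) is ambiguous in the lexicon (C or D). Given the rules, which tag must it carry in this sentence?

Candidates per position — 1:shoifou {C,D}; 2:zaxgrial {N}; 3:shoifou {C,D}; 4:zaxgrial {N}; 5:neegret {D}; 6:draipro {C}; 7:radeim {D}.
Word 1 cannot be C — rule 2 would then fail for every completion. It is D.
Word 3 cannot be C — rule 2 would then fail for every completion. It is D.
So the tagging must be: D N D N D C D.
Checking: rule 1 holds; rule 2 holds.

D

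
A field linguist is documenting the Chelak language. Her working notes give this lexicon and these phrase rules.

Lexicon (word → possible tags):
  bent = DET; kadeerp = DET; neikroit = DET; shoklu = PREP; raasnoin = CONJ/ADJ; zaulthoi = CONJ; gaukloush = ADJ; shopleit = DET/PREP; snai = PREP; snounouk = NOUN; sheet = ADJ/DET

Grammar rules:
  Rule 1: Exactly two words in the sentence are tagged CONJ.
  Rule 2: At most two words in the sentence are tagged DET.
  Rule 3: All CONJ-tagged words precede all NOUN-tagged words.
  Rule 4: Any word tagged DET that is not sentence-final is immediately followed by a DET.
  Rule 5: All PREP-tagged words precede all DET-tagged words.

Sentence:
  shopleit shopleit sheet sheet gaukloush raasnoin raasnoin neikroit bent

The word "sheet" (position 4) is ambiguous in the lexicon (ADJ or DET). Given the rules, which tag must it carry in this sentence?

ADJ

Candidates per position — 1:shopleit {DET,PREP}; 2:shopleit {DET,PREP}; 3:sheet {ADJ,DET}; 4:sheet {ADJ,DET}; 5:gaukloush {ADJ}; 6:raasnoin {CONJ,ADJ}; 7:raasnoin {CONJ,ADJ}; 8:neikroit {DET}; 9:bent {DET}.
Position 1: tagging it DET would leave rule 2 unsatisfiable, so it must be PREP.
Position 2: tagging it DET would leave rule 2 unsatisfiable, so it must be PREP.
Position 3: tagging it DET would leave rule 2 unsatisfiable, so it must be ADJ.
Position 4: tagging it DET would leave rule 2 unsatisfiable, so it must be ADJ.
Position 6: tagging it ADJ would leave rule 1 unsatisfiable, so it must be CONJ.
Position 7: tagging it ADJ would leave rule 1 unsatisfiable, so it must be CONJ.
The unique satisfying tagging is: PREP PREP ADJ ADJ ADJ CONJ CONJ DET DET.
Check: rule 1 satisfied; rule 2 satisfied; rule 3 satisfied; rule 4 satisfied; rule 5 satisfied.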